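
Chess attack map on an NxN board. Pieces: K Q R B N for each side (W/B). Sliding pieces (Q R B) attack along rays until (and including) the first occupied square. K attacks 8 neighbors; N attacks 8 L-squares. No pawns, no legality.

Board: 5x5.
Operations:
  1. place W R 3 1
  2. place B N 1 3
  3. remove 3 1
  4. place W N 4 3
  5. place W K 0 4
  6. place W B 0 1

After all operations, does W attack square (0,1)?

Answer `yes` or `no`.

Op 1: place WR@(3,1)
Op 2: place BN@(1,3)
Op 3: remove (3,1)
Op 4: place WN@(4,3)
Op 5: place WK@(0,4)
Op 6: place WB@(0,1)
Per-piece attacks for W:
  WB@(0,1): attacks (1,2) (2,3) (3,4) (1,0)
  WK@(0,4): attacks (0,3) (1,4) (1,3)
  WN@(4,3): attacks (2,4) (3,1) (2,2)
W attacks (0,1): no

Answer: no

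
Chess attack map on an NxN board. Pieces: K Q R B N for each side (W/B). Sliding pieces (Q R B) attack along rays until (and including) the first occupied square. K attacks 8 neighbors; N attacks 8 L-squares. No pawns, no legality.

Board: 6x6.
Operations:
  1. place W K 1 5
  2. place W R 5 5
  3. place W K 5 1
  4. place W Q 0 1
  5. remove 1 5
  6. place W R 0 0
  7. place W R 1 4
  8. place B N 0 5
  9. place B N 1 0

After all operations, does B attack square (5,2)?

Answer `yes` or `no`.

Op 1: place WK@(1,5)
Op 2: place WR@(5,5)
Op 3: place WK@(5,1)
Op 4: place WQ@(0,1)
Op 5: remove (1,5)
Op 6: place WR@(0,0)
Op 7: place WR@(1,4)
Op 8: place BN@(0,5)
Op 9: place BN@(1,0)
Per-piece attacks for B:
  BN@(0,5): attacks (1,3) (2,4)
  BN@(1,0): attacks (2,2) (3,1) (0,2)
B attacks (5,2): no

Answer: no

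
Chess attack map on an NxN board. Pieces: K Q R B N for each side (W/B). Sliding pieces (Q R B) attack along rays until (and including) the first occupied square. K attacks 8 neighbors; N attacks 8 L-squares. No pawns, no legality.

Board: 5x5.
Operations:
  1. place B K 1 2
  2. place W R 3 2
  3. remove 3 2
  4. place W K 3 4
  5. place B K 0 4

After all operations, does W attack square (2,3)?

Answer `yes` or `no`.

Op 1: place BK@(1,2)
Op 2: place WR@(3,2)
Op 3: remove (3,2)
Op 4: place WK@(3,4)
Op 5: place BK@(0,4)
Per-piece attacks for W:
  WK@(3,4): attacks (3,3) (4,4) (2,4) (4,3) (2,3)
W attacks (2,3): yes

Answer: yes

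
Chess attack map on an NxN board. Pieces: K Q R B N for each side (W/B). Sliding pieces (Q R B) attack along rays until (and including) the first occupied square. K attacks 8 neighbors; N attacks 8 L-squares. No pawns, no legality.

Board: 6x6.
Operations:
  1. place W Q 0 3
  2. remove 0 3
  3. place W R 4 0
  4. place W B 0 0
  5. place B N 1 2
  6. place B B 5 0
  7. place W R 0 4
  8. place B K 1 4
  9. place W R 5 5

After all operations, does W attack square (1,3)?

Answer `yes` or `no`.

Answer: no

Derivation:
Op 1: place WQ@(0,3)
Op 2: remove (0,3)
Op 3: place WR@(4,0)
Op 4: place WB@(0,0)
Op 5: place BN@(1,2)
Op 6: place BB@(5,0)
Op 7: place WR@(0,4)
Op 8: place BK@(1,4)
Op 9: place WR@(5,5)
Per-piece attacks for W:
  WB@(0,0): attacks (1,1) (2,2) (3,3) (4,4) (5,5) [ray(1,1) blocked at (5,5)]
  WR@(0,4): attacks (0,5) (0,3) (0,2) (0,1) (0,0) (1,4) [ray(0,-1) blocked at (0,0); ray(1,0) blocked at (1,4)]
  WR@(4,0): attacks (4,1) (4,2) (4,3) (4,4) (4,5) (5,0) (3,0) (2,0) (1,0) (0,0) [ray(1,0) blocked at (5,0); ray(-1,0) blocked at (0,0)]
  WR@(5,5): attacks (5,4) (5,3) (5,2) (5,1) (5,0) (4,5) (3,5) (2,5) (1,5) (0,5) [ray(0,-1) blocked at (5,0)]
W attacks (1,3): no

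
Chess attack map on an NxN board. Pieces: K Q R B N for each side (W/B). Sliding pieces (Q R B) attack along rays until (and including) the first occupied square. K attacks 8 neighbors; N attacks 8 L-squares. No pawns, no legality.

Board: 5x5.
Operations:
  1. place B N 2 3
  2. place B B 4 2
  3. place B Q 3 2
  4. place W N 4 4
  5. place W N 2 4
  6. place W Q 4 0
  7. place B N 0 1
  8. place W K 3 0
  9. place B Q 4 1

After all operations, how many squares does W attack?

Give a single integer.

Answer: 14

Derivation:
Op 1: place BN@(2,3)
Op 2: place BB@(4,2)
Op 3: place BQ@(3,2)
Op 4: place WN@(4,4)
Op 5: place WN@(2,4)
Op 6: place WQ@(4,0)
Op 7: place BN@(0,1)
Op 8: place WK@(3,0)
Op 9: place BQ@(4,1)
Per-piece attacks for W:
  WN@(2,4): attacks (3,2) (4,3) (1,2) (0,3)
  WK@(3,0): attacks (3,1) (4,0) (2,0) (4,1) (2,1)
  WQ@(4,0): attacks (4,1) (3,0) (3,1) (2,2) (1,3) (0,4) [ray(0,1) blocked at (4,1); ray(-1,0) blocked at (3,0)]
  WN@(4,4): attacks (3,2) (2,3)
Union (14 distinct): (0,3) (0,4) (1,2) (1,3) (2,0) (2,1) (2,2) (2,3) (3,0) (3,1) (3,2) (4,0) (4,1) (4,3)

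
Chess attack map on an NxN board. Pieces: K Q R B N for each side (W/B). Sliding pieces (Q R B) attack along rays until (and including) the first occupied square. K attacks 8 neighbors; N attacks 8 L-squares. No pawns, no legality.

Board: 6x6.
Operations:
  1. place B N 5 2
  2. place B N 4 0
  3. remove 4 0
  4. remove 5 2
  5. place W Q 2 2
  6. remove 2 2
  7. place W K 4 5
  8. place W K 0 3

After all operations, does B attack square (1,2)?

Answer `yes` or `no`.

Answer: no

Derivation:
Op 1: place BN@(5,2)
Op 2: place BN@(4,0)
Op 3: remove (4,0)
Op 4: remove (5,2)
Op 5: place WQ@(2,2)
Op 6: remove (2,2)
Op 7: place WK@(4,5)
Op 8: place WK@(0,3)
Per-piece attacks for B:
B attacks (1,2): no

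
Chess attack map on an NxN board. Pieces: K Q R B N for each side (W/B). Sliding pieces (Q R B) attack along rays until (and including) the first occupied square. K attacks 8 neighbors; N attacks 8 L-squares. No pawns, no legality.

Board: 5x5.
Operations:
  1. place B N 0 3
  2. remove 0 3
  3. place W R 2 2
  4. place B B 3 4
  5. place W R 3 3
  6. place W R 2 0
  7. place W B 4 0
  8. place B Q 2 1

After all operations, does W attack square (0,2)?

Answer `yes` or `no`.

Op 1: place BN@(0,3)
Op 2: remove (0,3)
Op 3: place WR@(2,2)
Op 4: place BB@(3,4)
Op 5: place WR@(3,3)
Op 6: place WR@(2,0)
Op 7: place WB@(4,0)
Op 8: place BQ@(2,1)
Per-piece attacks for W:
  WR@(2,0): attacks (2,1) (3,0) (4,0) (1,0) (0,0) [ray(0,1) blocked at (2,1); ray(1,0) blocked at (4,0)]
  WR@(2,2): attacks (2,3) (2,4) (2,1) (3,2) (4,2) (1,2) (0,2) [ray(0,-1) blocked at (2,1)]
  WR@(3,3): attacks (3,4) (3,2) (3,1) (3,0) (4,3) (2,3) (1,3) (0,3) [ray(0,1) blocked at (3,4)]
  WB@(4,0): attacks (3,1) (2,2) [ray(-1,1) blocked at (2,2)]
W attacks (0,2): yes

Answer: yes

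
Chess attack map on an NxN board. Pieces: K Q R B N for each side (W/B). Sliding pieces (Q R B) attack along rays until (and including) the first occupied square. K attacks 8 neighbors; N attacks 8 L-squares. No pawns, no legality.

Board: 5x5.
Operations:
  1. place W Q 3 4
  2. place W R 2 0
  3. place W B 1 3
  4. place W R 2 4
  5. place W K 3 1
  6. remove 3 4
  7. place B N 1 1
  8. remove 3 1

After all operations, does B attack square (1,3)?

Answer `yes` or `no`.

Op 1: place WQ@(3,4)
Op 2: place WR@(2,0)
Op 3: place WB@(1,3)
Op 4: place WR@(2,4)
Op 5: place WK@(3,1)
Op 6: remove (3,4)
Op 7: place BN@(1,1)
Op 8: remove (3,1)
Per-piece attacks for B:
  BN@(1,1): attacks (2,3) (3,2) (0,3) (3,0)
B attacks (1,3): no

Answer: no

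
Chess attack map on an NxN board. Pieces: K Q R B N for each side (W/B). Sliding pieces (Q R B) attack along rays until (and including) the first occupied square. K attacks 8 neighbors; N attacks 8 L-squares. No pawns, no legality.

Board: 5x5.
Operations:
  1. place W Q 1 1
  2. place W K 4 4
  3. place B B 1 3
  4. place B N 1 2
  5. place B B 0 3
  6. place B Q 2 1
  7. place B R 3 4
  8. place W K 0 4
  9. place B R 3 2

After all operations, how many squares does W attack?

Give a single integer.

Answer: 15

Derivation:
Op 1: place WQ@(1,1)
Op 2: place WK@(4,4)
Op 3: place BB@(1,3)
Op 4: place BN@(1,2)
Op 5: place BB@(0,3)
Op 6: place BQ@(2,1)
Op 7: place BR@(3,4)
Op 8: place WK@(0,4)
Op 9: place BR@(3,2)
Per-piece attacks for W:
  WK@(0,4): attacks (0,3) (1,4) (1,3)
  WQ@(1,1): attacks (1,2) (1,0) (2,1) (0,1) (2,2) (3,3) (4,4) (2,0) (0,2) (0,0) [ray(0,1) blocked at (1,2); ray(1,0) blocked at (2,1); ray(1,1) blocked at (4,4)]
  WK@(4,4): attacks (4,3) (3,4) (3,3)
Union (15 distinct): (0,0) (0,1) (0,2) (0,3) (1,0) (1,2) (1,3) (1,4) (2,0) (2,1) (2,2) (3,3) (3,4) (4,3) (4,4)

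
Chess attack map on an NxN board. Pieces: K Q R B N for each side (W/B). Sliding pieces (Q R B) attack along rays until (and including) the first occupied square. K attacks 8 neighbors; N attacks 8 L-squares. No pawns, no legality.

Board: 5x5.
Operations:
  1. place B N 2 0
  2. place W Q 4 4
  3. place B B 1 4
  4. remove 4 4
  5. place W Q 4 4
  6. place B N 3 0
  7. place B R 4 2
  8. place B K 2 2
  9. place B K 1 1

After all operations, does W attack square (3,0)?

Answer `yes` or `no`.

Answer: no

Derivation:
Op 1: place BN@(2,0)
Op 2: place WQ@(4,4)
Op 3: place BB@(1,4)
Op 4: remove (4,4)
Op 5: place WQ@(4,4)
Op 6: place BN@(3,0)
Op 7: place BR@(4,2)
Op 8: place BK@(2,2)
Op 9: place BK@(1,1)
Per-piece attacks for W:
  WQ@(4,4): attacks (4,3) (4,2) (3,4) (2,4) (1,4) (3,3) (2,2) [ray(0,-1) blocked at (4,2); ray(-1,0) blocked at (1,4); ray(-1,-1) blocked at (2,2)]
W attacks (3,0): no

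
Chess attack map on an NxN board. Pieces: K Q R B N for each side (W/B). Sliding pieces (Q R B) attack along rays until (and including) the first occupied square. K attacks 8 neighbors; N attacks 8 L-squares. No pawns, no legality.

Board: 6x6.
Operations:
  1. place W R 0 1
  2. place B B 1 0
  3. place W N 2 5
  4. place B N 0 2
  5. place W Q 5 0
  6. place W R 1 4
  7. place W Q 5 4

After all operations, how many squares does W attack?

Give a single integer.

Op 1: place WR@(0,1)
Op 2: place BB@(1,0)
Op 3: place WN@(2,5)
Op 4: place BN@(0,2)
Op 5: place WQ@(5,0)
Op 6: place WR@(1,4)
Op 7: place WQ@(5,4)
Per-piece attacks for W:
  WR@(0,1): attacks (0,2) (0,0) (1,1) (2,1) (3,1) (4,1) (5,1) [ray(0,1) blocked at (0,2)]
  WR@(1,4): attacks (1,5) (1,3) (1,2) (1,1) (1,0) (2,4) (3,4) (4,4) (5,4) (0,4) [ray(0,-1) blocked at (1,0); ray(1,0) blocked at (5,4)]
  WN@(2,5): attacks (3,3) (4,4) (1,3) (0,4)
  WQ@(5,0): attacks (5,1) (5,2) (5,3) (5,4) (4,0) (3,0) (2,0) (1,0) (4,1) (3,2) (2,3) (1,4) [ray(0,1) blocked at (5,4); ray(-1,0) blocked at (1,0); ray(-1,1) blocked at (1,4)]
  WQ@(5,4): attacks (5,5) (5,3) (5,2) (5,1) (5,0) (4,4) (3,4) (2,4) (1,4) (4,5) (4,3) (3,2) (2,1) (1,0) [ray(0,-1) blocked at (5,0); ray(-1,0) blocked at (1,4); ray(-1,-1) blocked at (1,0)]
Union (29 distinct): (0,0) (0,2) (0,4) (1,0) (1,1) (1,2) (1,3) (1,4) (1,5) (2,0) (2,1) (2,3) (2,4) (3,0) (3,1) (3,2) (3,3) (3,4) (4,0) (4,1) (4,3) (4,4) (4,5) (5,0) (5,1) (5,2) (5,3) (5,4) (5,5)

Answer: 29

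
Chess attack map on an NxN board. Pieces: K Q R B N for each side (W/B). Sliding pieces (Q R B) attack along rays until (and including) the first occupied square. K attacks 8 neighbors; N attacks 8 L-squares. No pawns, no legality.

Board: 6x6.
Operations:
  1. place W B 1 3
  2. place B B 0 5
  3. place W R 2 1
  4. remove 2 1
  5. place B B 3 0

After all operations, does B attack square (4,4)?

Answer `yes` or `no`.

Answer: no

Derivation:
Op 1: place WB@(1,3)
Op 2: place BB@(0,5)
Op 3: place WR@(2,1)
Op 4: remove (2,1)
Op 5: place BB@(3,0)
Per-piece attacks for B:
  BB@(0,5): attacks (1,4) (2,3) (3,2) (4,1) (5,0)
  BB@(3,0): attacks (4,1) (5,2) (2,1) (1,2) (0,3)
B attacks (4,4): no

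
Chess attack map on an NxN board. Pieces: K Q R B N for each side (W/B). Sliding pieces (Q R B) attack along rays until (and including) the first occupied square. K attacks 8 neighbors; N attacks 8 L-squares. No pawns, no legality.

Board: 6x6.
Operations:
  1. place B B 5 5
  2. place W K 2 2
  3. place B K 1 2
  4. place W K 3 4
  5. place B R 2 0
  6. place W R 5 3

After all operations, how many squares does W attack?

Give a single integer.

Answer: 20

Derivation:
Op 1: place BB@(5,5)
Op 2: place WK@(2,2)
Op 3: place BK@(1,2)
Op 4: place WK@(3,4)
Op 5: place BR@(2,0)
Op 6: place WR@(5,3)
Per-piece attacks for W:
  WK@(2,2): attacks (2,3) (2,1) (3,2) (1,2) (3,3) (3,1) (1,3) (1,1)
  WK@(3,4): attacks (3,5) (3,3) (4,4) (2,4) (4,5) (4,3) (2,5) (2,3)
  WR@(5,3): attacks (5,4) (5,5) (5,2) (5,1) (5,0) (4,3) (3,3) (2,3) (1,3) (0,3) [ray(0,1) blocked at (5,5)]
Union (20 distinct): (0,3) (1,1) (1,2) (1,3) (2,1) (2,3) (2,4) (2,5) (3,1) (3,2) (3,3) (3,5) (4,3) (4,4) (4,5) (5,0) (5,1) (5,2) (5,4) (5,5)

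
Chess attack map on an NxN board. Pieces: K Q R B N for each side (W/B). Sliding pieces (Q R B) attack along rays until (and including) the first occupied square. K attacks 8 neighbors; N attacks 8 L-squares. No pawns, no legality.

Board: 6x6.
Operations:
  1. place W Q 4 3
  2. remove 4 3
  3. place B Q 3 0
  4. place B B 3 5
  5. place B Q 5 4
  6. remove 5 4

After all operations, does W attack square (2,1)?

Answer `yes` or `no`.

Answer: no

Derivation:
Op 1: place WQ@(4,3)
Op 2: remove (4,3)
Op 3: place BQ@(3,0)
Op 4: place BB@(3,5)
Op 5: place BQ@(5,4)
Op 6: remove (5,4)
Per-piece attacks for W:
W attacks (2,1): no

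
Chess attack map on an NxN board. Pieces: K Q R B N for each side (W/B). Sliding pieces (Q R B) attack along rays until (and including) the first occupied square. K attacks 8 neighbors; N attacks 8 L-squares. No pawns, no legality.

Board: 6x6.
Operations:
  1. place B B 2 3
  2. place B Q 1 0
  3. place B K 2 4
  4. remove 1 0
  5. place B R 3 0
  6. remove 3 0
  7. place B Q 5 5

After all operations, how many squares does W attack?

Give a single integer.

Op 1: place BB@(2,3)
Op 2: place BQ@(1,0)
Op 3: place BK@(2,4)
Op 4: remove (1,0)
Op 5: place BR@(3,0)
Op 6: remove (3,0)
Op 7: place BQ@(5,5)
Per-piece attacks for W:
Union (0 distinct): (none)

Answer: 0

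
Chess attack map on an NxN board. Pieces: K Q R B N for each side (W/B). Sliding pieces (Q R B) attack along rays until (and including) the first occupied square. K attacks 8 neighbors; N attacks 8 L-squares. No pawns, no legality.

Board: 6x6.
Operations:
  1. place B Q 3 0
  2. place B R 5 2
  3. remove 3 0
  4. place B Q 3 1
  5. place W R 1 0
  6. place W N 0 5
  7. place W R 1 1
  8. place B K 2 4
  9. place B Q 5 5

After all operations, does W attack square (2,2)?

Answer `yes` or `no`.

Op 1: place BQ@(3,0)
Op 2: place BR@(5,2)
Op 3: remove (3,0)
Op 4: place BQ@(3,1)
Op 5: place WR@(1,0)
Op 6: place WN@(0,5)
Op 7: place WR@(1,1)
Op 8: place BK@(2,4)
Op 9: place BQ@(5,5)
Per-piece attacks for W:
  WN@(0,5): attacks (1,3) (2,4)
  WR@(1,0): attacks (1,1) (2,0) (3,0) (4,0) (5,0) (0,0) [ray(0,1) blocked at (1,1)]
  WR@(1,1): attacks (1,2) (1,3) (1,4) (1,5) (1,0) (2,1) (3,1) (0,1) [ray(0,-1) blocked at (1,0); ray(1,0) blocked at (3,1)]
W attacks (2,2): no

Answer: no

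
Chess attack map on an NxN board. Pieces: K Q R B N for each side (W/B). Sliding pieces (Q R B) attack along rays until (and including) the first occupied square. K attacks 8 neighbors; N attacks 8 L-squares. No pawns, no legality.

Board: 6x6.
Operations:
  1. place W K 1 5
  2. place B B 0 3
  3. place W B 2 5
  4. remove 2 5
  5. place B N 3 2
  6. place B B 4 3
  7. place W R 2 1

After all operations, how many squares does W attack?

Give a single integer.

Op 1: place WK@(1,5)
Op 2: place BB@(0,3)
Op 3: place WB@(2,5)
Op 4: remove (2,5)
Op 5: place BN@(3,2)
Op 6: place BB@(4,3)
Op 7: place WR@(2,1)
Per-piece attacks for W:
  WK@(1,5): attacks (1,4) (2,5) (0,5) (2,4) (0,4)
  WR@(2,1): attacks (2,2) (2,3) (2,4) (2,5) (2,0) (3,1) (4,1) (5,1) (1,1) (0,1)
Union (13 distinct): (0,1) (0,4) (0,5) (1,1) (1,4) (2,0) (2,2) (2,3) (2,4) (2,5) (3,1) (4,1) (5,1)

Answer: 13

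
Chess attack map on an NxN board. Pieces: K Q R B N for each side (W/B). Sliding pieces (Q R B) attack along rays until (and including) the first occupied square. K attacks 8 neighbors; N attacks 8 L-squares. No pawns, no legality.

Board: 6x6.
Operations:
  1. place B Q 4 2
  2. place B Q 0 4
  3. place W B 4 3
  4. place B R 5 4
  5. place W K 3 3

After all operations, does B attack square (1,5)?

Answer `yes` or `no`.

Answer: yes

Derivation:
Op 1: place BQ@(4,2)
Op 2: place BQ@(0,4)
Op 3: place WB@(4,3)
Op 4: place BR@(5,4)
Op 5: place WK@(3,3)
Per-piece attacks for B:
  BQ@(0,4): attacks (0,5) (0,3) (0,2) (0,1) (0,0) (1,4) (2,4) (3,4) (4,4) (5,4) (1,5) (1,3) (2,2) (3,1) (4,0) [ray(1,0) blocked at (5,4)]
  BQ@(4,2): attacks (4,3) (4,1) (4,0) (5,2) (3,2) (2,2) (1,2) (0,2) (5,3) (5,1) (3,3) (3,1) (2,0) [ray(0,1) blocked at (4,3); ray(-1,1) blocked at (3,3)]
  BR@(5,4): attacks (5,5) (5,3) (5,2) (5,1) (5,0) (4,4) (3,4) (2,4) (1,4) (0,4) [ray(-1,0) blocked at (0,4)]
B attacks (1,5): yes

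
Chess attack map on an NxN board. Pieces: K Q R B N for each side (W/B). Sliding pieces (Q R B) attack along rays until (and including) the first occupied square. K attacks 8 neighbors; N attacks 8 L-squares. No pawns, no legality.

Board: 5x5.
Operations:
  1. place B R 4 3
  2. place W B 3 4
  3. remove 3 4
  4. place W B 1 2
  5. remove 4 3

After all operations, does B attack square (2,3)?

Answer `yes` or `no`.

Op 1: place BR@(4,3)
Op 2: place WB@(3,4)
Op 3: remove (3,4)
Op 4: place WB@(1,2)
Op 5: remove (4,3)
Per-piece attacks for B:
B attacks (2,3): no

Answer: no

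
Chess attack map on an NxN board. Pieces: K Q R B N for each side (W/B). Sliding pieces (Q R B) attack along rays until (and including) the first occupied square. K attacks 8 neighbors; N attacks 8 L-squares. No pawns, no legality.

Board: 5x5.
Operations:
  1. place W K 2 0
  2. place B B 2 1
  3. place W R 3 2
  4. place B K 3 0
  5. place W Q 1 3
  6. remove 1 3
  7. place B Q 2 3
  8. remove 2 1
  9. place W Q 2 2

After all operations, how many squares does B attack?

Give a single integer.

Op 1: place WK@(2,0)
Op 2: place BB@(2,1)
Op 3: place WR@(3,2)
Op 4: place BK@(3,0)
Op 5: place WQ@(1,3)
Op 6: remove (1,3)
Op 7: place BQ@(2,3)
Op 8: remove (2,1)
Op 9: place WQ@(2,2)
Per-piece attacks for B:
  BQ@(2,3): attacks (2,4) (2,2) (3,3) (4,3) (1,3) (0,3) (3,4) (3,2) (1,4) (1,2) (0,1) [ray(0,-1) blocked at (2,2); ray(1,-1) blocked at (3,2)]
  BK@(3,0): attacks (3,1) (4,0) (2,0) (4,1) (2,1)
Union (16 distinct): (0,1) (0,3) (1,2) (1,3) (1,4) (2,0) (2,1) (2,2) (2,4) (3,1) (3,2) (3,3) (3,4) (4,0) (4,1) (4,3)

Answer: 16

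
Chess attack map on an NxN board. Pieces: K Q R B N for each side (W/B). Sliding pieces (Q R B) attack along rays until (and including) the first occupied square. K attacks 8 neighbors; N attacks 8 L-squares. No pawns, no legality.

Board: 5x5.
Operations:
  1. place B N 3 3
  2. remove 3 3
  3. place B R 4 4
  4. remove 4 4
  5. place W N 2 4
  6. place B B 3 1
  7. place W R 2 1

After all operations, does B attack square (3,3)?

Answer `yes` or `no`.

Answer: no

Derivation:
Op 1: place BN@(3,3)
Op 2: remove (3,3)
Op 3: place BR@(4,4)
Op 4: remove (4,4)
Op 5: place WN@(2,4)
Op 6: place BB@(3,1)
Op 7: place WR@(2,1)
Per-piece attacks for B:
  BB@(3,1): attacks (4,2) (4,0) (2,2) (1,3) (0,4) (2,0)
B attacks (3,3): no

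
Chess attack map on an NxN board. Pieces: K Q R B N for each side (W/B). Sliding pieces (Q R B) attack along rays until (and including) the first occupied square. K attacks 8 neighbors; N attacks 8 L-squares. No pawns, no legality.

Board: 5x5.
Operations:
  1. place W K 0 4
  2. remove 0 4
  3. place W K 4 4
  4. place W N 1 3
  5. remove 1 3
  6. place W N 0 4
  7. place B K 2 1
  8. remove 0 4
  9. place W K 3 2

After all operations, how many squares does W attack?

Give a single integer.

Answer: 9

Derivation:
Op 1: place WK@(0,4)
Op 2: remove (0,4)
Op 3: place WK@(4,4)
Op 4: place WN@(1,3)
Op 5: remove (1,3)
Op 6: place WN@(0,4)
Op 7: place BK@(2,1)
Op 8: remove (0,4)
Op 9: place WK@(3,2)
Per-piece attacks for W:
  WK@(3,2): attacks (3,3) (3,1) (4,2) (2,2) (4,3) (4,1) (2,3) (2,1)
  WK@(4,4): attacks (4,3) (3,4) (3,3)
Union (9 distinct): (2,1) (2,2) (2,3) (3,1) (3,3) (3,4) (4,1) (4,2) (4,3)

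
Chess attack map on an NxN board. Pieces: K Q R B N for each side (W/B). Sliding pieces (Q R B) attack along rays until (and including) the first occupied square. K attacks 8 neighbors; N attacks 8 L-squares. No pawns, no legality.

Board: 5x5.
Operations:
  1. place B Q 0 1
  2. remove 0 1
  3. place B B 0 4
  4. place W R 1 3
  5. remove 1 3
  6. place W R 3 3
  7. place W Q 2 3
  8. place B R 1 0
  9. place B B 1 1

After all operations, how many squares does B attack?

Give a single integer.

Answer: 10

Derivation:
Op 1: place BQ@(0,1)
Op 2: remove (0,1)
Op 3: place BB@(0,4)
Op 4: place WR@(1,3)
Op 5: remove (1,3)
Op 6: place WR@(3,3)
Op 7: place WQ@(2,3)
Op 8: place BR@(1,0)
Op 9: place BB@(1,1)
Per-piece attacks for B:
  BB@(0,4): attacks (1,3) (2,2) (3,1) (4,0)
  BR@(1,0): attacks (1,1) (2,0) (3,0) (4,0) (0,0) [ray(0,1) blocked at (1,1)]
  BB@(1,1): attacks (2,2) (3,3) (2,0) (0,2) (0,0) [ray(1,1) blocked at (3,3)]
Union (10 distinct): (0,0) (0,2) (1,1) (1,3) (2,0) (2,2) (3,0) (3,1) (3,3) (4,0)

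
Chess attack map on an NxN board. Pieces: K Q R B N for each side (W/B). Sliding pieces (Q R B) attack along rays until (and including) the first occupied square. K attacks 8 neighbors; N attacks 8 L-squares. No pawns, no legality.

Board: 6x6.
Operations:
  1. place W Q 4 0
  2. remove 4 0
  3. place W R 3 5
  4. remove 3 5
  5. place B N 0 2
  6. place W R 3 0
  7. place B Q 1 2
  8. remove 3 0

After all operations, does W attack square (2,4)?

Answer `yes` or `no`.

Op 1: place WQ@(4,0)
Op 2: remove (4,0)
Op 3: place WR@(3,5)
Op 4: remove (3,5)
Op 5: place BN@(0,2)
Op 6: place WR@(3,0)
Op 7: place BQ@(1,2)
Op 8: remove (3,0)
Per-piece attacks for W:
W attacks (2,4): no

Answer: no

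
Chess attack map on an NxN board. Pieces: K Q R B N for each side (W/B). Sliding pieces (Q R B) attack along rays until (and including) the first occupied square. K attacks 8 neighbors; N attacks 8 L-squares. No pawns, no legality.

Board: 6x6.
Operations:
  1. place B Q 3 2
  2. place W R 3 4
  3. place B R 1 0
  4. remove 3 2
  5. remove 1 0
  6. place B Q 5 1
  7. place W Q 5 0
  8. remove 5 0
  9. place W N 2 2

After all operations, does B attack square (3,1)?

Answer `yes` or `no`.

Op 1: place BQ@(3,2)
Op 2: place WR@(3,4)
Op 3: place BR@(1,0)
Op 4: remove (3,2)
Op 5: remove (1,0)
Op 6: place BQ@(5,1)
Op 7: place WQ@(5,0)
Op 8: remove (5,0)
Op 9: place WN@(2,2)
Per-piece attacks for B:
  BQ@(5,1): attacks (5,2) (5,3) (5,4) (5,5) (5,0) (4,1) (3,1) (2,1) (1,1) (0,1) (4,2) (3,3) (2,4) (1,5) (4,0)
B attacks (3,1): yes

Answer: yes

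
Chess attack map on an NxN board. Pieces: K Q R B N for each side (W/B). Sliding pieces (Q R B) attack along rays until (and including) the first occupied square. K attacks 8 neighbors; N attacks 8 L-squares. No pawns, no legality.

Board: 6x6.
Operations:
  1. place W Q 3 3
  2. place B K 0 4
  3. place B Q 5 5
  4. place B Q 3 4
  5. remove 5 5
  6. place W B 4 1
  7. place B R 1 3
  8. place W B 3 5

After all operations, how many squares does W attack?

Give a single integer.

Op 1: place WQ@(3,3)
Op 2: place BK@(0,4)
Op 3: place BQ@(5,5)
Op 4: place BQ@(3,4)
Op 5: remove (5,5)
Op 6: place WB@(4,1)
Op 7: place BR@(1,3)
Op 8: place WB@(3,5)
Per-piece attacks for W:
  WQ@(3,3): attacks (3,4) (3,2) (3,1) (3,0) (4,3) (5,3) (2,3) (1,3) (4,4) (5,5) (4,2) (5,1) (2,4) (1,5) (2,2) (1,1) (0,0) [ray(0,1) blocked at (3,4); ray(-1,0) blocked at (1,3)]
  WB@(3,5): attacks (4,4) (5,3) (2,4) (1,3) [ray(-1,-1) blocked at (1,3)]
  WB@(4,1): attacks (5,2) (5,0) (3,2) (2,3) (1,4) (0,5) (3,0)
Union (21 distinct): (0,0) (0,5) (1,1) (1,3) (1,4) (1,5) (2,2) (2,3) (2,4) (3,0) (3,1) (3,2) (3,4) (4,2) (4,3) (4,4) (5,0) (5,1) (5,2) (5,3) (5,5)

Answer: 21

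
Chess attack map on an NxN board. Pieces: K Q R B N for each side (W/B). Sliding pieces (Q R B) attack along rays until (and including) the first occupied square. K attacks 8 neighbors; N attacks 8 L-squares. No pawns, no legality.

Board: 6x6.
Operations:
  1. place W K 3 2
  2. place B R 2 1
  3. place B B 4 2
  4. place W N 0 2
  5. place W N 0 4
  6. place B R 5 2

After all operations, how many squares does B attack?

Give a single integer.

Op 1: place WK@(3,2)
Op 2: place BR@(2,1)
Op 3: place BB@(4,2)
Op 4: place WN@(0,2)
Op 5: place WN@(0,4)
Op 6: place BR@(5,2)
Per-piece attacks for B:
  BR@(2,1): attacks (2,2) (2,3) (2,4) (2,5) (2,0) (3,1) (4,1) (5,1) (1,1) (0,1)
  BB@(4,2): attacks (5,3) (5,1) (3,3) (2,4) (1,5) (3,1) (2,0)
  BR@(5,2): attacks (5,3) (5,4) (5,5) (5,1) (5,0) (4,2) [ray(-1,0) blocked at (4,2)]
Union (17 distinct): (0,1) (1,1) (1,5) (2,0) (2,2) (2,3) (2,4) (2,5) (3,1) (3,3) (4,1) (4,2) (5,0) (5,1) (5,3) (5,4) (5,5)

Answer: 17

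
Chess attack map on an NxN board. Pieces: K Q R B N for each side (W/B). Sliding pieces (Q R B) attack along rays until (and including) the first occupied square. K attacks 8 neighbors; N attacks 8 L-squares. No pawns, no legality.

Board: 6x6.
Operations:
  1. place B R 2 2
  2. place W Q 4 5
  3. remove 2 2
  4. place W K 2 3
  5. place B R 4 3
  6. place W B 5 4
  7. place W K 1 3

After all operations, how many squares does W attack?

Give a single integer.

Answer: 21

Derivation:
Op 1: place BR@(2,2)
Op 2: place WQ@(4,5)
Op 3: remove (2,2)
Op 4: place WK@(2,3)
Op 5: place BR@(4,3)
Op 6: place WB@(5,4)
Op 7: place WK@(1,3)
Per-piece attacks for W:
  WK@(1,3): attacks (1,4) (1,2) (2,3) (0,3) (2,4) (2,2) (0,4) (0,2)
  WK@(2,3): attacks (2,4) (2,2) (3,3) (1,3) (3,4) (3,2) (1,4) (1,2)
  WQ@(4,5): attacks (4,4) (4,3) (5,5) (3,5) (2,5) (1,5) (0,5) (5,4) (3,4) (2,3) [ray(0,-1) blocked at (4,3); ray(1,-1) blocked at (5,4); ray(-1,-1) blocked at (2,3)]
  WB@(5,4): attacks (4,5) (4,3) [ray(-1,1) blocked at (4,5); ray(-1,-1) blocked at (4,3)]
Union (21 distinct): (0,2) (0,3) (0,4) (0,5) (1,2) (1,3) (1,4) (1,5) (2,2) (2,3) (2,4) (2,5) (3,2) (3,3) (3,4) (3,5) (4,3) (4,4) (4,5) (5,4) (5,5)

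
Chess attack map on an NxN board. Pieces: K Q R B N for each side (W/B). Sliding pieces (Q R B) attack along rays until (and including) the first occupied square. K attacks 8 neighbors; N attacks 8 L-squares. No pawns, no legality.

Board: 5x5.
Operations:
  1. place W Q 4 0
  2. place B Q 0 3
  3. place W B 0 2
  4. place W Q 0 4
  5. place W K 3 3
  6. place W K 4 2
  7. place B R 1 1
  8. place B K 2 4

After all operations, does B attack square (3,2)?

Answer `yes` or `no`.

Answer: no

Derivation:
Op 1: place WQ@(4,0)
Op 2: place BQ@(0,3)
Op 3: place WB@(0,2)
Op 4: place WQ@(0,4)
Op 5: place WK@(3,3)
Op 6: place WK@(4,2)
Op 7: place BR@(1,1)
Op 8: place BK@(2,4)
Per-piece attacks for B:
  BQ@(0,3): attacks (0,4) (0,2) (1,3) (2,3) (3,3) (1,4) (1,2) (2,1) (3,0) [ray(0,1) blocked at (0,4); ray(0,-1) blocked at (0,2); ray(1,0) blocked at (3,3)]
  BR@(1,1): attacks (1,2) (1,3) (1,4) (1,0) (2,1) (3,1) (4,1) (0,1)
  BK@(2,4): attacks (2,3) (3,4) (1,4) (3,3) (1,3)
B attacks (3,2): no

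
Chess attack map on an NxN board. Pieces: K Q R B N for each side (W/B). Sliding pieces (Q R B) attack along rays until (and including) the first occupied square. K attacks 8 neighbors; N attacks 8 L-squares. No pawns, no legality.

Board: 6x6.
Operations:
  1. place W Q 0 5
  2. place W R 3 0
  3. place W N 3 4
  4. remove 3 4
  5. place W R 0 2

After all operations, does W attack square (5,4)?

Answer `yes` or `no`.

Op 1: place WQ@(0,5)
Op 2: place WR@(3,0)
Op 3: place WN@(3,4)
Op 4: remove (3,4)
Op 5: place WR@(0,2)
Per-piece attacks for W:
  WR@(0,2): attacks (0,3) (0,4) (0,5) (0,1) (0,0) (1,2) (2,2) (3,2) (4,2) (5,2) [ray(0,1) blocked at (0,5)]
  WQ@(0,5): attacks (0,4) (0,3) (0,2) (1,5) (2,5) (3,5) (4,5) (5,5) (1,4) (2,3) (3,2) (4,1) (5,0) [ray(0,-1) blocked at (0,2)]
  WR@(3,0): attacks (3,1) (3,2) (3,3) (3,4) (3,5) (4,0) (5,0) (2,0) (1,0) (0,0)
W attacks (5,4): no

Answer: no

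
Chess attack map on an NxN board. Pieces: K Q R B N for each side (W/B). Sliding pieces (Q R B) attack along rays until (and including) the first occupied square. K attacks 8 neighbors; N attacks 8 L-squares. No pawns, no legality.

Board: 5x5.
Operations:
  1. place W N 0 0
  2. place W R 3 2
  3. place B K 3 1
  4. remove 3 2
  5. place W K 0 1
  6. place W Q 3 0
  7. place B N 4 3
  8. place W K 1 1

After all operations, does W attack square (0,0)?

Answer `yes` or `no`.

Answer: yes

Derivation:
Op 1: place WN@(0,0)
Op 2: place WR@(3,2)
Op 3: place BK@(3,1)
Op 4: remove (3,2)
Op 5: place WK@(0,1)
Op 6: place WQ@(3,0)
Op 7: place BN@(4,3)
Op 8: place WK@(1,1)
Per-piece attacks for W:
  WN@(0,0): attacks (1,2) (2,1)
  WK@(0,1): attacks (0,2) (0,0) (1,1) (1,2) (1,0)
  WK@(1,1): attacks (1,2) (1,0) (2,1) (0,1) (2,2) (2,0) (0,2) (0,0)
  WQ@(3,0): attacks (3,1) (4,0) (2,0) (1,0) (0,0) (4,1) (2,1) (1,2) (0,3) [ray(0,1) blocked at (3,1); ray(-1,0) blocked at (0,0)]
W attacks (0,0): yes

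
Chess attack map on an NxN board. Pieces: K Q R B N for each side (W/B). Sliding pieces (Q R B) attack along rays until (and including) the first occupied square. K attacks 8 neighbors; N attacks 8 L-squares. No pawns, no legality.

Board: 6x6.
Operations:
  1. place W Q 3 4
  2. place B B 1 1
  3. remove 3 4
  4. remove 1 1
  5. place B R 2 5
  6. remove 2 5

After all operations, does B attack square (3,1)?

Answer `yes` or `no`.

Answer: no

Derivation:
Op 1: place WQ@(3,4)
Op 2: place BB@(1,1)
Op 3: remove (3,4)
Op 4: remove (1,1)
Op 5: place BR@(2,5)
Op 6: remove (2,5)
Per-piece attacks for B:
B attacks (3,1): no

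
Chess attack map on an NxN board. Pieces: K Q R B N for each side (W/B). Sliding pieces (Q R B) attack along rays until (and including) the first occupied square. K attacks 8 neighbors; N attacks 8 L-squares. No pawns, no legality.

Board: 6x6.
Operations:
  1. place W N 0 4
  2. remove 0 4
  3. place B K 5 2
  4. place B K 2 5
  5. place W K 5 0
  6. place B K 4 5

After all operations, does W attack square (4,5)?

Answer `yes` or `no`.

Op 1: place WN@(0,4)
Op 2: remove (0,4)
Op 3: place BK@(5,2)
Op 4: place BK@(2,5)
Op 5: place WK@(5,0)
Op 6: place BK@(4,5)
Per-piece attacks for W:
  WK@(5,0): attacks (5,1) (4,0) (4,1)
W attacks (4,5): no

Answer: no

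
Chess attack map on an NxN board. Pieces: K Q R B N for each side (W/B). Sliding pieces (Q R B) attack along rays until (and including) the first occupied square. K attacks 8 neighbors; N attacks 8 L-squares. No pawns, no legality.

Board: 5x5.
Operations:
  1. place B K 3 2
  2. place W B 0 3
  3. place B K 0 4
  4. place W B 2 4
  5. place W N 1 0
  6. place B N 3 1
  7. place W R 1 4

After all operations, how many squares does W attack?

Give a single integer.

Answer: 14

Derivation:
Op 1: place BK@(3,2)
Op 2: place WB@(0,3)
Op 3: place BK@(0,4)
Op 4: place WB@(2,4)
Op 5: place WN@(1,0)
Op 6: place BN@(3,1)
Op 7: place WR@(1,4)
Per-piece attacks for W:
  WB@(0,3): attacks (1,4) (1,2) (2,1) (3,0) [ray(1,1) blocked at (1,4)]
  WN@(1,0): attacks (2,2) (3,1) (0,2)
  WR@(1,4): attacks (1,3) (1,2) (1,1) (1,0) (2,4) (0,4) [ray(0,-1) blocked at (1,0); ray(1,0) blocked at (2,4); ray(-1,0) blocked at (0,4)]
  WB@(2,4): attacks (3,3) (4,2) (1,3) (0,2)
Union (14 distinct): (0,2) (0,4) (1,0) (1,1) (1,2) (1,3) (1,4) (2,1) (2,2) (2,4) (3,0) (3,1) (3,3) (4,2)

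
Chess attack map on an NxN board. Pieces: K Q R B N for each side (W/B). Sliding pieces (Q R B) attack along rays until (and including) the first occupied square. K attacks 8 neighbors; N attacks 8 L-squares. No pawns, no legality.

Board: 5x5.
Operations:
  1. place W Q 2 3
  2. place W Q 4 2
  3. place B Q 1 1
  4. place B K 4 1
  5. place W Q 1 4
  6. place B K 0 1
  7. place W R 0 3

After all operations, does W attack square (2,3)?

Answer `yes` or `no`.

Op 1: place WQ@(2,3)
Op 2: place WQ@(4,2)
Op 3: place BQ@(1,1)
Op 4: place BK@(4,1)
Op 5: place WQ@(1,4)
Op 6: place BK@(0,1)
Op 7: place WR@(0,3)
Per-piece attacks for W:
  WR@(0,3): attacks (0,4) (0,2) (0,1) (1,3) (2,3) [ray(0,-1) blocked at (0,1); ray(1,0) blocked at (2,3)]
  WQ@(1,4): attacks (1,3) (1,2) (1,1) (2,4) (3,4) (4,4) (0,4) (2,3) (0,3) [ray(0,-1) blocked at (1,1); ray(1,-1) blocked at (2,3); ray(-1,-1) blocked at (0,3)]
  WQ@(2,3): attacks (2,4) (2,2) (2,1) (2,0) (3,3) (4,3) (1,3) (0,3) (3,4) (3,2) (4,1) (1,4) (1,2) (0,1) [ray(-1,0) blocked at (0,3); ray(1,-1) blocked at (4,1); ray(-1,1) blocked at (1,4); ray(-1,-1) blocked at (0,1)]
  WQ@(4,2): attacks (4,3) (4,4) (4,1) (3,2) (2,2) (1,2) (0,2) (3,3) (2,4) (3,1) (2,0) [ray(0,-1) blocked at (4,1)]
W attacks (2,3): yes

Answer: yes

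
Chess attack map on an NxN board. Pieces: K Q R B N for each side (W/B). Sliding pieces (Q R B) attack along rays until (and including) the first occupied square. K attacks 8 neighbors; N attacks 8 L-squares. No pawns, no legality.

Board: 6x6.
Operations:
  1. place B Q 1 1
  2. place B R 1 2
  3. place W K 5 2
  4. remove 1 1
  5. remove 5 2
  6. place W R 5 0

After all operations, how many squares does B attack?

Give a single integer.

Op 1: place BQ@(1,1)
Op 2: place BR@(1,2)
Op 3: place WK@(5,2)
Op 4: remove (1,1)
Op 5: remove (5,2)
Op 6: place WR@(5,0)
Per-piece attacks for B:
  BR@(1,2): attacks (1,3) (1,4) (1,5) (1,1) (1,0) (2,2) (3,2) (4,2) (5,2) (0,2)
Union (10 distinct): (0,2) (1,0) (1,1) (1,3) (1,4) (1,5) (2,2) (3,2) (4,2) (5,2)

Answer: 10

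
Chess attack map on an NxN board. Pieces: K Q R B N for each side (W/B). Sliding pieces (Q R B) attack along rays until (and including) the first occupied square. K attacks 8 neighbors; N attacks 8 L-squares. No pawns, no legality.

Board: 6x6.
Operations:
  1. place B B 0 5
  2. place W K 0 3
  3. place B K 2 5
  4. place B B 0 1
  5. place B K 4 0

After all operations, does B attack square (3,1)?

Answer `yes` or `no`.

Answer: yes

Derivation:
Op 1: place BB@(0,5)
Op 2: place WK@(0,3)
Op 3: place BK@(2,5)
Op 4: place BB@(0,1)
Op 5: place BK@(4,0)
Per-piece attacks for B:
  BB@(0,1): attacks (1,2) (2,3) (3,4) (4,5) (1,0)
  BB@(0,5): attacks (1,4) (2,3) (3,2) (4,1) (5,0)
  BK@(2,5): attacks (2,4) (3,5) (1,5) (3,4) (1,4)
  BK@(4,0): attacks (4,1) (5,0) (3,0) (5,1) (3,1)
B attacks (3,1): yes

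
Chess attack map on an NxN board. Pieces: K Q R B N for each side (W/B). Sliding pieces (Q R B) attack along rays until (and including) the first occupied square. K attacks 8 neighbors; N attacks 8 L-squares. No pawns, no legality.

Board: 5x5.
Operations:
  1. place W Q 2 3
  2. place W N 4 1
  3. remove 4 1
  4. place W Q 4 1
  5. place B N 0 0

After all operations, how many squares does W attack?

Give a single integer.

Answer: 21

Derivation:
Op 1: place WQ@(2,3)
Op 2: place WN@(4,1)
Op 3: remove (4,1)
Op 4: place WQ@(4,1)
Op 5: place BN@(0,0)
Per-piece attacks for W:
  WQ@(2,3): attacks (2,4) (2,2) (2,1) (2,0) (3,3) (4,3) (1,3) (0,3) (3,4) (3,2) (4,1) (1,4) (1,2) (0,1) [ray(1,-1) blocked at (4,1)]
  WQ@(4,1): attacks (4,2) (4,3) (4,4) (4,0) (3,1) (2,1) (1,1) (0,1) (3,2) (2,3) (3,0) [ray(-1,1) blocked at (2,3)]
Union (21 distinct): (0,1) (0,3) (1,1) (1,2) (1,3) (1,4) (2,0) (2,1) (2,2) (2,3) (2,4) (3,0) (3,1) (3,2) (3,3) (3,4) (4,0) (4,1) (4,2) (4,3) (4,4)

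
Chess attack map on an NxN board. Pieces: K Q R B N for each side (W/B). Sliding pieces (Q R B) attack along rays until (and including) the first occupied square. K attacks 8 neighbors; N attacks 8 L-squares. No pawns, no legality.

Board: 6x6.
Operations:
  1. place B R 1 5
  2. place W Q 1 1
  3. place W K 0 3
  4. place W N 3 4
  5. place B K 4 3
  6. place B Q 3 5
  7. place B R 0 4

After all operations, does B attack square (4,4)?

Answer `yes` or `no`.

Op 1: place BR@(1,5)
Op 2: place WQ@(1,1)
Op 3: place WK@(0,3)
Op 4: place WN@(3,4)
Op 5: place BK@(4,3)
Op 6: place BQ@(3,5)
Op 7: place BR@(0,4)
Per-piece attacks for B:
  BR@(0,4): attacks (0,5) (0,3) (1,4) (2,4) (3,4) [ray(0,-1) blocked at (0,3); ray(1,0) blocked at (3,4)]
  BR@(1,5): attacks (1,4) (1,3) (1,2) (1,1) (2,5) (3,5) (0,5) [ray(0,-1) blocked at (1,1); ray(1,0) blocked at (3,5)]
  BQ@(3,5): attacks (3,4) (4,5) (5,5) (2,5) (1,5) (4,4) (5,3) (2,4) (1,3) (0,2) [ray(0,-1) blocked at (3,4); ray(-1,0) blocked at (1,5)]
  BK@(4,3): attacks (4,4) (4,2) (5,3) (3,3) (5,4) (5,2) (3,4) (3,2)
B attacks (4,4): yes

Answer: yes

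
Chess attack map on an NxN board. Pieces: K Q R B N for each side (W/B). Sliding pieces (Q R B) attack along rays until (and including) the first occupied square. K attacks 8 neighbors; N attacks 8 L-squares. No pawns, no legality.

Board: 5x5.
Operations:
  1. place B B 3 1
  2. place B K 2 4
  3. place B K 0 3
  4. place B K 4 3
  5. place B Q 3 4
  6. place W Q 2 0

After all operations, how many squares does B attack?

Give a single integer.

Answer: 18

Derivation:
Op 1: place BB@(3,1)
Op 2: place BK@(2,4)
Op 3: place BK@(0,3)
Op 4: place BK@(4,3)
Op 5: place BQ@(3,4)
Op 6: place WQ@(2,0)
Per-piece attacks for B:
  BK@(0,3): attacks (0,4) (0,2) (1,3) (1,4) (1,2)
  BK@(2,4): attacks (2,3) (3,4) (1,4) (3,3) (1,3)
  BB@(3,1): attacks (4,2) (4,0) (2,2) (1,3) (0,4) (2,0) [ray(-1,-1) blocked at (2,0)]
  BQ@(3,4): attacks (3,3) (3,2) (3,1) (4,4) (2,4) (4,3) (2,3) (1,2) (0,1) [ray(0,-1) blocked at (3,1); ray(-1,0) blocked at (2,4); ray(1,-1) blocked at (4,3)]
  BK@(4,3): attacks (4,4) (4,2) (3,3) (3,4) (3,2)
Union (18 distinct): (0,1) (0,2) (0,4) (1,2) (1,3) (1,4) (2,0) (2,2) (2,3) (2,4) (3,1) (3,2) (3,3) (3,4) (4,0) (4,2) (4,3) (4,4)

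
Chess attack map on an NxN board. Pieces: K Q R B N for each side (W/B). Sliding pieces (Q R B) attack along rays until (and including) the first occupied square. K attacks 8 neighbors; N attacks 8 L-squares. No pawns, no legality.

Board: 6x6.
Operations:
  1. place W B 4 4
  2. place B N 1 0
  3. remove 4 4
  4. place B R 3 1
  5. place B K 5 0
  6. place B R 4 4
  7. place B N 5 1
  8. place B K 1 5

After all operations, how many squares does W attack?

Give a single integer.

Answer: 0

Derivation:
Op 1: place WB@(4,4)
Op 2: place BN@(1,0)
Op 3: remove (4,4)
Op 4: place BR@(3,1)
Op 5: place BK@(5,0)
Op 6: place BR@(4,4)
Op 7: place BN@(5,1)
Op 8: place BK@(1,5)
Per-piece attacks for W:
Union (0 distinct): (none)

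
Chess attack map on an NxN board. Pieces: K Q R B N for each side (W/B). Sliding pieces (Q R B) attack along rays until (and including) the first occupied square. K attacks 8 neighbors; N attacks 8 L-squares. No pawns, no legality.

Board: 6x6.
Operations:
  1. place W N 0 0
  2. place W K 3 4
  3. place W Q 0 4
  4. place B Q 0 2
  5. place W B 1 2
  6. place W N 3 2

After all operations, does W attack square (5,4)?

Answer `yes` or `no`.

Answer: no

Derivation:
Op 1: place WN@(0,0)
Op 2: place WK@(3,4)
Op 3: place WQ@(0,4)
Op 4: place BQ@(0,2)
Op 5: place WB@(1,2)
Op 6: place WN@(3,2)
Per-piece attacks for W:
  WN@(0,0): attacks (1,2) (2,1)
  WQ@(0,4): attacks (0,5) (0,3) (0,2) (1,4) (2,4) (3,4) (1,5) (1,3) (2,2) (3,1) (4,0) [ray(0,-1) blocked at (0,2); ray(1,0) blocked at (3,4)]
  WB@(1,2): attacks (2,3) (3,4) (2,1) (3,0) (0,3) (0,1) [ray(1,1) blocked at (3,4)]
  WN@(3,2): attacks (4,4) (5,3) (2,4) (1,3) (4,0) (5,1) (2,0) (1,1)
  WK@(3,4): attacks (3,5) (3,3) (4,4) (2,4) (4,5) (4,3) (2,5) (2,3)
W attacks (5,4): no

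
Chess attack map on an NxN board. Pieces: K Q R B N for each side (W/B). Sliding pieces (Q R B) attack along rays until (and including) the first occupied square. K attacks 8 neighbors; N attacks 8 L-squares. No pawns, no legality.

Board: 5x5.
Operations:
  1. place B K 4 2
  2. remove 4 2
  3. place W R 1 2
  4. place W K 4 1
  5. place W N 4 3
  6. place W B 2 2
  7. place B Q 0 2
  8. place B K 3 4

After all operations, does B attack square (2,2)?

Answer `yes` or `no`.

Op 1: place BK@(4,2)
Op 2: remove (4,2)
Op 3: place WR@(1,2)
Op 4: place WK@(4,1)
Op 5: place WN@(4,3)
Op 6: place WB@(2,2)
Op 7: place BQ@(0,2)
Op 8: place BK@(3,4)
Per-piece attacks for B:
  BQ@(0,2): attacks (0,3) (0,4) (0,1) (0,0) (1,2) (1,3) (2,4) (1,1) (2,0) [ray(1,0) blocked at (1,2)]
  BK@(3,4): attacks (3,3) (4,4) (2,4) (4,3) (2,3)
B attacks (2,2): no

Answer: no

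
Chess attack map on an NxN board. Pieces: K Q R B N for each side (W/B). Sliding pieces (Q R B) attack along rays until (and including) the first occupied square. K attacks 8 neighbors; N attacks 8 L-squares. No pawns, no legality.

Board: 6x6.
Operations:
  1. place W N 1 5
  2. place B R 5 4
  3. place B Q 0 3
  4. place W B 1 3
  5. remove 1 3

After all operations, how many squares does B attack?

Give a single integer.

Op 1: place WN@(1,5)
Op 2: place BR@(5,4)
Op 3: place BQ@(0,3)
Op 4: place WB@(1,3)
Op 5: remove (1,3)
Per-piece attacks for B:
  BQ@(0,3): attacks (0,4) (0,5) (0,2) (0,1) (0,0) (1,3) (2,3) (3,3) (4,3) (5,3) (1,4) (2,5) (1,2) (2,1) (3,0)
  BR@(5,4): attacks (5,5) (5,3) (5,2) (5,1) (5,0) (4,4) (3,4) (2,4) (1,4) (0,4)
Union (22 distinct): (0,0) (0,1) (0,2) (0,4) (0,5) (1,2) (1,3) (1,4) (2,1) (2,3) (2,4) (2,5) (3,0) (3,3) (3,4) (4,3) (4,4) (5,0) (5,1) (5,2) (5,3) (5,5)

Answer: 22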